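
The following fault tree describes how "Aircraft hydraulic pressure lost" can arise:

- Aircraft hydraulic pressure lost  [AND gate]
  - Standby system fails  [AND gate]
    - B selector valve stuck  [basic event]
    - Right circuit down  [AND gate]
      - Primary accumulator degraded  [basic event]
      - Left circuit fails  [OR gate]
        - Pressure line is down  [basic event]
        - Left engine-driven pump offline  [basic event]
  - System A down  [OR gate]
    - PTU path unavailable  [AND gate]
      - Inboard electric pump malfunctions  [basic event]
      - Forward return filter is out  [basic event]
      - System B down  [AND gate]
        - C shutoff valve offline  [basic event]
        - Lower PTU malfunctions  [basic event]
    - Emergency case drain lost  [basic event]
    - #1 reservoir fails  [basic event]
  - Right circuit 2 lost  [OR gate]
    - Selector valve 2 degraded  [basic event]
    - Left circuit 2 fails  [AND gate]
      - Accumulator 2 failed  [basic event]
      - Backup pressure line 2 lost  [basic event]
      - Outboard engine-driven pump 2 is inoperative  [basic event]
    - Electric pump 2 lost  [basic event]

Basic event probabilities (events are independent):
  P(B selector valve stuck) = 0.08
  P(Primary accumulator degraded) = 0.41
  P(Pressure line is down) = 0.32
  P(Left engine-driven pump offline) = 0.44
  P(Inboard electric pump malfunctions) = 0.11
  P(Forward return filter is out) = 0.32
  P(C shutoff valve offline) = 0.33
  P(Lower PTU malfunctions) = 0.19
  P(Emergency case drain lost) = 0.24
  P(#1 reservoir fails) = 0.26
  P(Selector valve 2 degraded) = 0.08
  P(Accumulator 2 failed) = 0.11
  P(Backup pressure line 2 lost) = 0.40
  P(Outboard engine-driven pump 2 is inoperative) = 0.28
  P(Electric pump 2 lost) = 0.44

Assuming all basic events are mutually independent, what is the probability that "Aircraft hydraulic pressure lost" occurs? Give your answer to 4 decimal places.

0.0044

P(Left circuit fails) [OR] = 1 − (1−0.32) × (1−0.44) = 0.619200
P(Right circuit down) [AND] = 0.41 × 0.619200 = 0.253872
P(Standby system fails) [AND] = 0.08 × 0.253872 = 0.020310
P(System B down) [AND] = 0.33 × 0.19 = 0.062700
P(PTU path unavailable) [AND] = 0.11 × 0.32 × 0.062700 = 0.002207
P(System A down) [OR] = 1 − (1−0.002207) × (1−0.24) × (1−0.26) = 0.438841
P(Left circuit 2 fails) [AND] = 0.11 × 0.40 × 0.28 = 0.012320
P(Right circuit 2 lost) [OR] = 1 − (1−0.08) × (1−0.012320) × (1−0.44) = 0.491147
P(Aircraft hydraulic pressure lost) [AND] = 0.020310 × 0.438841 × 0.491147 = 0.004378
Rounded to 4 decimal places: P(Aircraft hydraulic pressure lost) ≈ 0.0044.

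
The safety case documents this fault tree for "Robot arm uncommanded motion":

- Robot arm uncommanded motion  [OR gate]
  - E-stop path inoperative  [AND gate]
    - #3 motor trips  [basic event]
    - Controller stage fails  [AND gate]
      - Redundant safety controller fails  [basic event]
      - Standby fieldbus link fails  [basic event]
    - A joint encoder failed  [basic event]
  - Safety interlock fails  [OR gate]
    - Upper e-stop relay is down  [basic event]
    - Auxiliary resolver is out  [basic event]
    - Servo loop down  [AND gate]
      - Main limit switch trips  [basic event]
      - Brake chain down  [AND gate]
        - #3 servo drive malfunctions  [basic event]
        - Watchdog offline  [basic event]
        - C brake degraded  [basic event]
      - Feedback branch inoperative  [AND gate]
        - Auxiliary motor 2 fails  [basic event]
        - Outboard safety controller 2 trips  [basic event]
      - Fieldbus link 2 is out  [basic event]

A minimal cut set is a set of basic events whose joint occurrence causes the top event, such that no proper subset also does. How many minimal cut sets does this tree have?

4

Controller stage fails [AND]: one cut set from each child combined → 1 × 1 = 1 cut set(s).
E-stop path inoperative [AND]: one cut set from each child combined → 1 × 1 × 1 = 1 cut set(s).
Brake chain down [AND]: one cut set from each child combined → 1 × 1 × 1 = 1 cut set(s).
Feedback branch inoperative [AND]: one cut set from each child combined → 1 × 1 = 1 cut set(s).
Servo loop down [AND]: one cut set from each child combined → 1 × 1 × 1 × 1 = 1 cut set(s).
Safety interlock fails [OR]: union of children's cut sets → 3 cut set(s).
Robot arm uncommanded motion [OR]: union of children's cut sets → 4 cut set(s).
Minimal cut sets: {#3 motor trips, A joint encoder failed, Redundant safety controller fails, Standby fieldbus link fails}; {Upper e-stop relay is down}; {Auxiliary resolver is out}; {#3 servo drive malfunctions, Auxiliary motor 2 fails, C brake degraded, Fieldbus link 2 is out, Main limit switch trips, Outboard safety controller 2 trips, Watchdog offline}.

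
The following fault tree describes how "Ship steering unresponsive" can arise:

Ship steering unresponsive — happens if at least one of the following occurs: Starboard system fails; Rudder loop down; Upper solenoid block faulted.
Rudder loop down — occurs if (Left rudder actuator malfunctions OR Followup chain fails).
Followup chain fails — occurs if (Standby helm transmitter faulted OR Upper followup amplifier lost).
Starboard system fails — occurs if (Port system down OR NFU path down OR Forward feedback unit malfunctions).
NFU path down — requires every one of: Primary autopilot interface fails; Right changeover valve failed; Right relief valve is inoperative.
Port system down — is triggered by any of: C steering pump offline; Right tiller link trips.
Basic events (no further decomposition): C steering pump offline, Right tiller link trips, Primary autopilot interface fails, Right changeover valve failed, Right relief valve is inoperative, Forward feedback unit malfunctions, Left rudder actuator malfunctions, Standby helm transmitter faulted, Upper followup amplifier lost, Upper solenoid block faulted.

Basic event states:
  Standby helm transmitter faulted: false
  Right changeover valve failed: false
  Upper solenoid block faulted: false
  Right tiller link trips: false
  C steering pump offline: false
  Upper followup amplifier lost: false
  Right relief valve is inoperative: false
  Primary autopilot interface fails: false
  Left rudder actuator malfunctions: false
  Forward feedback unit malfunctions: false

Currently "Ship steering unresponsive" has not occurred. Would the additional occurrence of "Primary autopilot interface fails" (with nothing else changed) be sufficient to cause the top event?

No

Counterfactual: set "Primary autopilot interface fails" to occurred.
Port system down [OR]: C steering pump offline=not, Right tiller link trips=not → no input occurs → does not occur.
NFU path down [AND]: Primary autopilot interface fails=occurs, Right changeover valve failed=not, Right relief valve is inoperative=not → not all inputs occur → does not occur.
Starboard system fails [OR]: Port system down=not, NFU path down=not, Forward feedback unit malfunctions=not → no input occurs → does not occur.
Followup chain fails [OR]: Standby helm transmitter faulted=not, Upper followup amplifier lost=not → no input occurs → does not occur.
Rudder loop down [OR]: Left rudder actuator malfunctions=not, Followup chain fails=not → no input occurs → does not occur.
Ship steering unresponsive [OR]: Starboard system fails=not, Rudder loop down=not, Upper solenoid block faulted=not → no input occurs → does not occur.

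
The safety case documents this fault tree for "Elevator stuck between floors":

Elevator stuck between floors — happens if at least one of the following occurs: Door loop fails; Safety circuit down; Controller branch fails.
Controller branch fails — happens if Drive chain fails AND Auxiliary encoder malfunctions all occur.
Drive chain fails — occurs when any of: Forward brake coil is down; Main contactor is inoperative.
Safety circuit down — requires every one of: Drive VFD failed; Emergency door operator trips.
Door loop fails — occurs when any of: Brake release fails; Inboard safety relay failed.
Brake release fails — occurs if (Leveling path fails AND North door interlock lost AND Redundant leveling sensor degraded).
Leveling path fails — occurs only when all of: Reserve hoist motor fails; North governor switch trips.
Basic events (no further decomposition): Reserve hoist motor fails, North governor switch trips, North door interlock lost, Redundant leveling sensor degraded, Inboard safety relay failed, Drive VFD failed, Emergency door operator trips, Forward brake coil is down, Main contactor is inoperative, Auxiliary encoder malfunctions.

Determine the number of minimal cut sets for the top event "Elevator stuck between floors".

Leveling path fails [AND]: one cut set from each child combined → 1 × 1 = 1 cut set(s).
Brake release fails [AND]: one cut set from each child combined → 1 × 1 × 1 = 1 cut set(s).
Door loop fails [OR]: union of children's cut sets → 2 cut set(s).
Safety circuit down [AND]: one cut set from each child combined → 1 × 1 = 1 cut set(s).
Drive chain fails [OR]: union of children's cut sets → 2 cut set(s).
Controller branch fails [AND]: one cut set from each child combined → 2 × 1 = 2 cut set(s).
Elevator stuck between floors [OR]: union of children's cut sets → 5 cut set(s).
Minimal cut sets: {North door interlock lost, North governor switch trips, Redundant leveling sensor degraded, Reserve hoist motor fails}; {Inboard safety relay failed}; {Drive VFD failed, Emergency door operator trips}; {Auxiliary encoder malfunctions, Forward brake coil is down}; {Auxiliary encoder malfunctions, Main contactor is inoperative}.

5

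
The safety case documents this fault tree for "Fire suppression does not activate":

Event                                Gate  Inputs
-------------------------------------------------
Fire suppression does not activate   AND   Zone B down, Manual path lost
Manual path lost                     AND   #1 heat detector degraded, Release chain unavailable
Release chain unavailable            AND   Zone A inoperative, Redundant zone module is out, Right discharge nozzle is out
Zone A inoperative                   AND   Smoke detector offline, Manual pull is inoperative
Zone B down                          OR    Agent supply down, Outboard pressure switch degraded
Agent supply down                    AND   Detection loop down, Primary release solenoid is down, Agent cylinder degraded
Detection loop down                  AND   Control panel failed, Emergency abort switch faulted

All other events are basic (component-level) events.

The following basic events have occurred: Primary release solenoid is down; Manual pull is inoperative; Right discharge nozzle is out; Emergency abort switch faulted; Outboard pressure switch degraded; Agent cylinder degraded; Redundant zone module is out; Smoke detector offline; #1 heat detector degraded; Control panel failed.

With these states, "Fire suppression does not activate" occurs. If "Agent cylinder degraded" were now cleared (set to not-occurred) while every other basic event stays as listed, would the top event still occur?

Yes

Counterfactual: set "Agent cylinder degraded" to not occurred.
Detection loop down [AND]: Control panel failed=occurs, Emergency abort switch faulted=occurs → all inputs occur → occurs.
Agent supply down [AND]: Detection loop down=occurs, Primary release solenoid is down=occurs, Agent cylinder degraded=not → not all inputs occur → does not occur.
Zone B down [OR]: Agent supply down=not, Outboard pressure switch degraded=occurs → at least one input occurs → occurs.
Zone A inoperative [AND]: Smoke detector offline=occurs, Manual pull is inoperative=occurs → all inputs occur → occurs.
Release chain unavailable [AND]: Zone A inoperative=occurs, Redundant zone module is out=occurs, Right discharge nozzle is out=occurs → all inputs occur → occurs.
Manual path lost [AND]: #1 heat detector degraded=occurs, Release chain unavailable=occurs → all inputs occur → occurs.
Fire suppression does not activate [AND]: Zone B down=occurs, Manual path lost=occurs → all inputs occur → occurs.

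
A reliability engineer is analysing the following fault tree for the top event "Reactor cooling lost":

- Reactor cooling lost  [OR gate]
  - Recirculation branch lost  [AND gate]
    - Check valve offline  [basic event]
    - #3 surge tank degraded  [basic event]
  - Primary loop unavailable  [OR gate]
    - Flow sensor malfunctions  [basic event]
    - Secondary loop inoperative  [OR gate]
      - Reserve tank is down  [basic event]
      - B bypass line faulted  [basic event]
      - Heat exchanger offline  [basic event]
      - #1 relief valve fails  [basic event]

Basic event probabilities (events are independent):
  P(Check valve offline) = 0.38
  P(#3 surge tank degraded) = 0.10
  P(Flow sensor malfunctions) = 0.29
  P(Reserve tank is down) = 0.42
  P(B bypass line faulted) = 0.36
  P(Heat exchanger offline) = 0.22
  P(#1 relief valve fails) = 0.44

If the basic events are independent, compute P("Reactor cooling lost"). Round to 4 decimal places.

P(Recirculation branch lost) [AND] = 0.38 × 0.10 = 0.038000
P(Secondary loop inoperative) [OR] = 1 − (1−0.42) × (1−0.36) × (1−0.22) × (1−0.44) = 0.837860
P(Primary loop unavailable) [OR] = 1 − (1−0.29) × (1−0.837860) = 0.884881
P(Reactor cooling lost) [OR] = 1 − (1−0.038000) × (1−0.884881) = 0.889256
Rounded to 4 decimal places: P(Reactor cooling lost) ≈ 0.8893.

0.8893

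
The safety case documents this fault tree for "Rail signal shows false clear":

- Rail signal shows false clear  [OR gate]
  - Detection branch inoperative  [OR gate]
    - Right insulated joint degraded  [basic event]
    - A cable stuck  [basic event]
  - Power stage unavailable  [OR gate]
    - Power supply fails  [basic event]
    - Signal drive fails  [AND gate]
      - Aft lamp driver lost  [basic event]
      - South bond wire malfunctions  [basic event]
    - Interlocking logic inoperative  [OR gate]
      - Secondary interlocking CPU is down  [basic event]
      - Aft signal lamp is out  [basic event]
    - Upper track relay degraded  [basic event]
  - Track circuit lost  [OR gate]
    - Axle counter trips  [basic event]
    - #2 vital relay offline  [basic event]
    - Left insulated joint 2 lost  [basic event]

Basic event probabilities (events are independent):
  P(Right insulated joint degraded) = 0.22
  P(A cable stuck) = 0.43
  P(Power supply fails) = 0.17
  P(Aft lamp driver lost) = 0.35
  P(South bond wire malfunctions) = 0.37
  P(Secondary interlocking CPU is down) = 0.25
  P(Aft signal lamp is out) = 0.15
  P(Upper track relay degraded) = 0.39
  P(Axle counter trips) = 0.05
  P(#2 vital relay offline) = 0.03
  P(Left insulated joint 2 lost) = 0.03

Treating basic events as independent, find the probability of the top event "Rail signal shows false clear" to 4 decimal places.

P(Detection branch inoperative) [OR] = 1 − (1−0.22) × (1−0.43) = 0.555400
P(Signal drive fails) [AND] = 0.35 × 0.37 = 0.129500
P(Interlocking logic inoperative) [OR] = 1 − (1−0.25) × (1−0.15) = 0.362500
P(Power stage unavailable) [OR] = 1 − (1−0.17) × (1−0.129500) × (1−0.362500) × (1−0.39) = 0.719032
P(Track circuit lost) [OR] = 1 − (1−0.05) × (1−0.03) × (1−0.03) = 0.106145
P(Rail signal shows false clear) [OR] = 1 − (1−0.555400) × (1−0.719032) × (1−0.106145) = 0.888341
Rounded to 4 decimal places: P(Rail signal shows false clear) ≈ 0.8883.

0.8883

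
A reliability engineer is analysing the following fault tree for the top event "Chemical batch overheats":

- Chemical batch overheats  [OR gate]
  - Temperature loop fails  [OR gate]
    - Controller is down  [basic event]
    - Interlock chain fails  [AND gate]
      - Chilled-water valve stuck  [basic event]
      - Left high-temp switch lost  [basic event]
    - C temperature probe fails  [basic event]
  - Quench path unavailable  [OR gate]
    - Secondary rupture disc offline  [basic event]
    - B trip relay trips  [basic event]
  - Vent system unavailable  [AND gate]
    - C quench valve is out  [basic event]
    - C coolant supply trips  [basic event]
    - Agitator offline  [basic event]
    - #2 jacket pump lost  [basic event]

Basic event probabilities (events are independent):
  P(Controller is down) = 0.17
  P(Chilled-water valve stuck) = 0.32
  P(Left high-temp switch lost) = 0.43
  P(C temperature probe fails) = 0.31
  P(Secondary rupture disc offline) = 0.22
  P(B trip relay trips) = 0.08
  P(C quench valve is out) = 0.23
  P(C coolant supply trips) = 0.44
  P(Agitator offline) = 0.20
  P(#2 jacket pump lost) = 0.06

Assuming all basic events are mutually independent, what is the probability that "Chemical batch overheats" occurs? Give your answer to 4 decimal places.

P(Interlock chain fails) [AND] = 0.32 × 0.43 = 0.137600
P(Temperature loop fails) [OR] = 1 − (1−0.17) × (1−0.137600) × (1−0.31) = 0.506104
P(Quench path unavailable) [OR] = 1 − (1−0.22) × (1−0.08) = 0.282400
P(Vent system unavailable) [AND] = 0.23 × 0.44 × 0.20 × 0.06 = 0.001214
P(Chemical batch overheats) [OR] = 1 − (1−0.506104) × (1−0.282400) × (1−0.001214) = 0.646010
Rounded to 4 decimal places: P(Chemical batch overheats) ≈ 0.6460.

0.6460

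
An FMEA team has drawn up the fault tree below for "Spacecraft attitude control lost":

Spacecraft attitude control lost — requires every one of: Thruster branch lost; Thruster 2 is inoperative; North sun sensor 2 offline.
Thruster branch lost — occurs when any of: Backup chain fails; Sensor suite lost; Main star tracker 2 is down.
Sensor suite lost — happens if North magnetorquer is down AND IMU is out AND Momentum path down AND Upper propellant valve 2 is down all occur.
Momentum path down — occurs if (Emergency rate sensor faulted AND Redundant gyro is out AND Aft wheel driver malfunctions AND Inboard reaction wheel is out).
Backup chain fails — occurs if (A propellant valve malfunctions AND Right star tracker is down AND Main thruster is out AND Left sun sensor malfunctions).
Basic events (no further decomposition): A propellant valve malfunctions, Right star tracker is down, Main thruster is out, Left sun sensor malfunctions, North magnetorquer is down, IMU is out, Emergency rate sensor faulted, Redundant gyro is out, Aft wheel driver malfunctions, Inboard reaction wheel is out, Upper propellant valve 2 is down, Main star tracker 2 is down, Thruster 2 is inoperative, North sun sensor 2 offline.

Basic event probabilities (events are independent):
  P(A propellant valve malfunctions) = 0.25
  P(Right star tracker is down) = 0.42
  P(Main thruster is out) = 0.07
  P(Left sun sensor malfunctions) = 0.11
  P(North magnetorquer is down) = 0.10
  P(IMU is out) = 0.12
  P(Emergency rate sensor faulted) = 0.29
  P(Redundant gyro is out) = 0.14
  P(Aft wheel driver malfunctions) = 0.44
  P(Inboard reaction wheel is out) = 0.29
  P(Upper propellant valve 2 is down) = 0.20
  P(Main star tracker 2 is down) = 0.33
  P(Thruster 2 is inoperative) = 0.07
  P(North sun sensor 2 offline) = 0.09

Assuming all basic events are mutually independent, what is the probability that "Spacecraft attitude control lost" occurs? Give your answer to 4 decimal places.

0.0021

P(Backup chain fails) [AND] = 0.25 × 0.42 × 0.07 × 0.11 = 0.000809
P(Momentum path down) [AND] = 0.29 × 0.14 × 0.44 × 0.29 = 0.005181
P(Sensor suite lost) [AND] = 0.10 × 0.12 × 0.005181 × 0.20 = 0.000012
P(Thruster branch lost) [OR] = 1 − (1−0.000809) × (1−0.000012) × (1−0.33) = 0.330550
P(Spacecraft attitude control lost) [AND] = 0.330550 × 0.07 × 0.09 = 0.002082
Rounded to 4 decimal places: P(Spacecraft attitude control lost) ≈ 0.0021.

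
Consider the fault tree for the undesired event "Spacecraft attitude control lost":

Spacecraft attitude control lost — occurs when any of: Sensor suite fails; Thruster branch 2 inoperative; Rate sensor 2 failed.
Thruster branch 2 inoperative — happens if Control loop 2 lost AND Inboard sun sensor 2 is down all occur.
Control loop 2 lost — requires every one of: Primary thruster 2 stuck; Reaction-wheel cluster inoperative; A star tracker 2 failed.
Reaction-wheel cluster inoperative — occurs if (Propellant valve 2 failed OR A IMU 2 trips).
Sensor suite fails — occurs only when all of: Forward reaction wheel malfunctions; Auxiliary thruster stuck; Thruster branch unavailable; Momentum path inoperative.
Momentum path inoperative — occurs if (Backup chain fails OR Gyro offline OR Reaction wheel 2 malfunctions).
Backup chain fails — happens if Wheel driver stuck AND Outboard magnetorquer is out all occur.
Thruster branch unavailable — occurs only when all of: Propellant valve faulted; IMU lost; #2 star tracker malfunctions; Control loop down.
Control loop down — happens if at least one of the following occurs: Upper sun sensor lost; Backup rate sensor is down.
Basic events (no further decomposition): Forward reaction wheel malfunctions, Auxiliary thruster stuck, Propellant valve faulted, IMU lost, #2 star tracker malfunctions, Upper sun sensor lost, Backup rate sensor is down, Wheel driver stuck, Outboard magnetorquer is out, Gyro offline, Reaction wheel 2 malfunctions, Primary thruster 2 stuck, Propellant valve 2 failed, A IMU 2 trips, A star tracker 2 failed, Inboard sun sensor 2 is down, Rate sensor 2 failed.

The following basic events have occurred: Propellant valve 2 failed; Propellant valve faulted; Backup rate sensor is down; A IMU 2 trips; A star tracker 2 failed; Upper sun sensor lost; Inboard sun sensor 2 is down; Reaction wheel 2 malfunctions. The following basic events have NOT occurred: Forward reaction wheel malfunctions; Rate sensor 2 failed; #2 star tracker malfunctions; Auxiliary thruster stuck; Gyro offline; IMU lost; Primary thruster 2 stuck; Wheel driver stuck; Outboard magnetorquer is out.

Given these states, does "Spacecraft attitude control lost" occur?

Control loop down [OR]: Upper sun sensor lost=occurs, Backup rate sensor is down=occurs → at least one input occurs → occurs.
Thruster branch unavailable [AND]: Propellant valve faulted=occurs, IMU lost=not, #2 star tracker malfunctions=not, Control loop down=occurs → not all inputs occur → does not occur.
Backup chain fails [AND]: Wheel driver stuck=not, Outboard magnetorquer is out=not → not all inputs occur → does not occur.
Momentum path inoperative [OR]: Backup chain fails=not, Gyro offline=not, Reaction wheel 2 malfunctions=occurs → at least one input occurs → occurs.
Sensor suite fails [AND]: Forward reaction wheel malfunctions=not, Auxiliary thruster stuck=not, Thruster branch unavailable=not, Momentum path inoperative=occurs → not all inputs occur → does not occur.
Reaction-wheel cluster inoperative [OR]: Propellant valve 2 failed=occurs, A IMU 2 trips=occurs → at least one input occurs → occurs.
Control loop 2 lost [AND]: Primary thruster 2 stuck=not, Reaction-wheel cluster inoperative=occurs, A star tracker 2 failed=occurs → not all inputs occur → does not occur.
Thruster branch 2 inoperative [AND]: Control loop 2 lost=not, Inboard sun sensor 2 is down=occurs → not all inputs occur → does not occur.
Spacecraft attitude control lost [OR]: Sensor suite fails=not, Thruster branch 2 inoperative=not, Rate sensor 2 failed=not → no input occurs → does not occur.

No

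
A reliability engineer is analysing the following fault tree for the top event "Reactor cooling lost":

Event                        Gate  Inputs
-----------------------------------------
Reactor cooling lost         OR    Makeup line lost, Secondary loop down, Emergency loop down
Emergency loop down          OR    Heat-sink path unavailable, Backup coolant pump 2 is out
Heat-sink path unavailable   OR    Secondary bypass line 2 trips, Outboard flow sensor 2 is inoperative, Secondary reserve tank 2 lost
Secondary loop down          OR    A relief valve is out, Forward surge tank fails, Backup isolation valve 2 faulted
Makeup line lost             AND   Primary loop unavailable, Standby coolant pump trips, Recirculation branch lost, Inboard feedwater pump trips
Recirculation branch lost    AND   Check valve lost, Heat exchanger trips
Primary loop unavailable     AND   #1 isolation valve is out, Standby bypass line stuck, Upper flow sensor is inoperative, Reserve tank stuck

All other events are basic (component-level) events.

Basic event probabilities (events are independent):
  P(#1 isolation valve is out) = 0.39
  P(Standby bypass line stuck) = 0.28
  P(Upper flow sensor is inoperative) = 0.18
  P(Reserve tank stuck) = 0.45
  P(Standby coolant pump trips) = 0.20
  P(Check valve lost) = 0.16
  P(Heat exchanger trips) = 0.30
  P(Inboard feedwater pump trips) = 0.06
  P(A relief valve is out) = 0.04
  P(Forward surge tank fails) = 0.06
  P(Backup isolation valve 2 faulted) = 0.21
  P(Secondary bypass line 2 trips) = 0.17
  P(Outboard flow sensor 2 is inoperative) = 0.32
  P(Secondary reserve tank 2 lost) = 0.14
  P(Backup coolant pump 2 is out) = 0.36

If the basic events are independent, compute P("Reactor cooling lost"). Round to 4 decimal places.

0.7785

P(Primary loop unavailable) [AND] = 0.39 × 0.28 × 0.18 × 0.45 = 0.008845
P(Recirculation branch lost) [AND] = 0.16 × 0.30 = 0.048000
P(Makeup line lost) [AND] = 0.008845 × 0.20 × 0.048000 × 0.06 = 0.000005
P(Secondary loop down) [OR] = 1 − (1−0.04) × (1−0.06) × (1−0.21) = 0.287104
P(Heat-sink path unavailable) [OR] = 1 − (1−0.17) × (1−0.32) × (1−0.14) = 0.514616
P(Emergency loop down) [OR] = 1 − (1−0.514616) × (1−0.36) = 0.689354
P(Reactor cooling lost) [OR] = 1 − (1−0.000005) × (1−0.287104) × (1−0.689354) = 0.778543
Rounded to 4 decimal places: P(Reactor cooling lost) ≈ 0.7785.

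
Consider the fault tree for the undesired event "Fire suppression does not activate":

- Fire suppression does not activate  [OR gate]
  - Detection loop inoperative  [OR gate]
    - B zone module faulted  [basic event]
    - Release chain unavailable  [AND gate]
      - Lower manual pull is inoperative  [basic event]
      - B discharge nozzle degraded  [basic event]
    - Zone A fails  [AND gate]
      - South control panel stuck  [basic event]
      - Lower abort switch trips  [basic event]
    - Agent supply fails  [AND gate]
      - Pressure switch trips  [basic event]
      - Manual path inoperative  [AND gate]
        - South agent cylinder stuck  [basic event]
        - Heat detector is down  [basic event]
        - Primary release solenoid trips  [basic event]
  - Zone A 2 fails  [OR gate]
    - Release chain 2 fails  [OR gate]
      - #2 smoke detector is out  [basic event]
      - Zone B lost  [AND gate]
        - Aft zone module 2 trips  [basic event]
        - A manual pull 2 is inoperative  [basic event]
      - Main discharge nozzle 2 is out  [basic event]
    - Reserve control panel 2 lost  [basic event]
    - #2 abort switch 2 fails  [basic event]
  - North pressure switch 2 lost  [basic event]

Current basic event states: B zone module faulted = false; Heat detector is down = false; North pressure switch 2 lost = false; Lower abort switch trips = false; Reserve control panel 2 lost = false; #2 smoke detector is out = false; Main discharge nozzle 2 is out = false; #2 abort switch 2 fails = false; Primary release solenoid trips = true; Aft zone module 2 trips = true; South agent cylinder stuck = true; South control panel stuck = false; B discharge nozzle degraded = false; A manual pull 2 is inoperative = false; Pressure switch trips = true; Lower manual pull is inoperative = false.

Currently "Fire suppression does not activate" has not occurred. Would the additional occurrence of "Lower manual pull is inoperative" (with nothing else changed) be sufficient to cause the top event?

Counterfactual: set "Lower manual pull is inoperative" to occurred.
Release chain unavailable [AND]: Lower manual pull is inoperative=occurs, B discharge nozzle degraded=not → not all inputs occur → does not occur.
Zone A fails [AND]: South control panel stuck=not, Lower abort switch trips=not → not all inputs occur → does not occur.
Manual path inoperative [AND]: South agent cylinder stuck=occurs, Heat detector is down=not, Primary release solenoid trips=occurs → not all inputs occur → does not occur.
Agent supply fails [AND]: Pressure switch trips=occurs, Manual path inoperative=not → not all inputs occur → does not occur.
Detection loop inoperative [OR]: B zone module faulted=not, Release chain unavailable=not, Zone A fails=not, Agent supply fails=not → no input occurs → does not occur.
Zone B lost [AND]: Aft zone module 2 trips=occurs, A manual pull 2 is inoperative=not → not all inputs occur → does not occur.
Release chain 2 fails [OR]: #2 smoke detector is out=not, Zone B lost=not, Main discharge nozzle 2 is out=not → no input occurs → does not occur.
Zone A 2 fails [OR]: Release chain 2 fails=not, Reserve control panel 2 lost=not, #2 abort switch 2 fails=not → no input occurs → does not occur.
Fire suppression does not activate [OR]: Detection loop inoperative=not, Zone A 2 fails=not, North pressure switch 2 lost=not → no input occurs → does not occur.

No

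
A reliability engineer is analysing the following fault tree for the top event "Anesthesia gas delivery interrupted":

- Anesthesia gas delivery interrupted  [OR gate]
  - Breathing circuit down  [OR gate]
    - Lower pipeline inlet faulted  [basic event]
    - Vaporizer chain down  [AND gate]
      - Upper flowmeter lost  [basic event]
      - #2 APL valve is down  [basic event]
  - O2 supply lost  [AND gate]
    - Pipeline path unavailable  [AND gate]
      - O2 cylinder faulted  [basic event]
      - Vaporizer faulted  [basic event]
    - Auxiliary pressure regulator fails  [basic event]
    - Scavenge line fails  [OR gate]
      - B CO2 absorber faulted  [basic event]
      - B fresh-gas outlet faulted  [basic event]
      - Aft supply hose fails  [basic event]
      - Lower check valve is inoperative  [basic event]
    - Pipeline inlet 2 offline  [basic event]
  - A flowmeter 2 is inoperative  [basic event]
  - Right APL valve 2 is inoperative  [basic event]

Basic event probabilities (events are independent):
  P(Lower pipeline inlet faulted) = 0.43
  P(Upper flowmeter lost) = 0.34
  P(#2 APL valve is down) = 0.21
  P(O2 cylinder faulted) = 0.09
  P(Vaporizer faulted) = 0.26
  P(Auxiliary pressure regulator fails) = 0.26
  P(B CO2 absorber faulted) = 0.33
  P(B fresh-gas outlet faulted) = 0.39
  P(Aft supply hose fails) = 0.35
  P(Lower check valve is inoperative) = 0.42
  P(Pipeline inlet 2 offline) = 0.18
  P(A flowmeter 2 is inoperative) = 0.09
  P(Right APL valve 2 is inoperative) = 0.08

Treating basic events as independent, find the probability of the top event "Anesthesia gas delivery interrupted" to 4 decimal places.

P(Vaporizer chain down) [AND] = 0.34 × 0.21 = 0.071400
P(Breathing circuit down) [OR] = 1 − (1−0.43) × (1−0.071400) = 0.470698
P(Pipeline path unavailable) [AND] = 0.09 × 0.26 = 0.023400
P(Scavenge line fails) [OR] = 1 − (1−0.33) × (1−0.39) × (1−0.35) × (1−0.42) = 0.845920
P(O2 supply lost) [AND] = 0.023400 × 0.26 × 0.845920 × 0.18 = 0.000926
P(Anesthesia gas delivery interrupted) [OR] = 1 − (1−0.470698) × (1−0.000926) × (1−0.09) × (1−0.08) = 0.557279
Rounded to 4 decimal places: P(Anesthesia gas delivery interrupted) ≈ 0.5573.

0.5573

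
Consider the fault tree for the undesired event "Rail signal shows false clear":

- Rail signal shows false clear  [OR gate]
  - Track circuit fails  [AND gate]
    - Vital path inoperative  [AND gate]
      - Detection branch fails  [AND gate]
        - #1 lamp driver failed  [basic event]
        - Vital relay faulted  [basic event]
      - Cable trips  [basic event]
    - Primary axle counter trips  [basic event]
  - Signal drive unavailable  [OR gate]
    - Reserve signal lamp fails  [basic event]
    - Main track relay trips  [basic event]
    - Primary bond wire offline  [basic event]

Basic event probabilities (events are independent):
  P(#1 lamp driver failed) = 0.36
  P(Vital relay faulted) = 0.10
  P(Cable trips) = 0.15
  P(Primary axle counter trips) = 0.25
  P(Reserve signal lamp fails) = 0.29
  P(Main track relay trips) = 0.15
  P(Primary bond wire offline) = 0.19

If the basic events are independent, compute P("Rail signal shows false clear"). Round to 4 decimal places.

0.5118

P(Detection branch fails) [AND] = 0.36 × 0.10 = 0.036000
P(Vital path inoperative) [AND] = 0.036000 × 0.15 = 0.005400
P(Track circuit fails) [AND] = 0.005400 × 0.25 = 0.001350
P(Signal drive unavailable) [OR] = 1 − (1−0.29) × (1−0.15) × (1−0.19) = 0.511165
P(Rail signal shows false clear) [OR] = 1 − (1−0.001350) × (1−0.511165) = 0.511825
Rounded to 4 decimal places: P(Rail signal shows false clear) ≈ 0.5118.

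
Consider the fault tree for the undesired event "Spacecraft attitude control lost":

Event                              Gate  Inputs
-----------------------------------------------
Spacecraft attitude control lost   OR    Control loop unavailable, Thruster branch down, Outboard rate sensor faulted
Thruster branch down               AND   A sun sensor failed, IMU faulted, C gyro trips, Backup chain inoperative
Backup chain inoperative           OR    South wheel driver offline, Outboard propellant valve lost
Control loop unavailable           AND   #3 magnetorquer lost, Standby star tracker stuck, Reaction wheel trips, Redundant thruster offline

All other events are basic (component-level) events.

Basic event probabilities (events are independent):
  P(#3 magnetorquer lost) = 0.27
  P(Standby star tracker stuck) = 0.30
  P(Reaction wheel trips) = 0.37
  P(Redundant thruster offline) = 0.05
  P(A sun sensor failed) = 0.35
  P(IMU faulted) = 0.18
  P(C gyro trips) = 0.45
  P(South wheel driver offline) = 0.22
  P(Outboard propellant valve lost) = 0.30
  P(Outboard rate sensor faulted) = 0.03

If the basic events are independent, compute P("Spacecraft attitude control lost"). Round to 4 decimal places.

0.0439

P(Control loop unavailable) [AND] = 0.27 × 0.30 × 0.37 × 0.05 = 0.001499
P(Backup chain inoperative) [OR] = 1 − (1−0.22) × (1−0.30) = 0.454000
P(Thruster branch down) [AND] = 0.35 × 0.18 × 0.45 × 0.454000 = 0.012871
P(Spacecraft attitude control lost) [OR] = 1 − (1−0.001499) × (1−0.012871) × (1−0.03) = 0.043920
Rounded to 4 decimal places: P(Spacecraft attitude control lost) ≈ 0.0439.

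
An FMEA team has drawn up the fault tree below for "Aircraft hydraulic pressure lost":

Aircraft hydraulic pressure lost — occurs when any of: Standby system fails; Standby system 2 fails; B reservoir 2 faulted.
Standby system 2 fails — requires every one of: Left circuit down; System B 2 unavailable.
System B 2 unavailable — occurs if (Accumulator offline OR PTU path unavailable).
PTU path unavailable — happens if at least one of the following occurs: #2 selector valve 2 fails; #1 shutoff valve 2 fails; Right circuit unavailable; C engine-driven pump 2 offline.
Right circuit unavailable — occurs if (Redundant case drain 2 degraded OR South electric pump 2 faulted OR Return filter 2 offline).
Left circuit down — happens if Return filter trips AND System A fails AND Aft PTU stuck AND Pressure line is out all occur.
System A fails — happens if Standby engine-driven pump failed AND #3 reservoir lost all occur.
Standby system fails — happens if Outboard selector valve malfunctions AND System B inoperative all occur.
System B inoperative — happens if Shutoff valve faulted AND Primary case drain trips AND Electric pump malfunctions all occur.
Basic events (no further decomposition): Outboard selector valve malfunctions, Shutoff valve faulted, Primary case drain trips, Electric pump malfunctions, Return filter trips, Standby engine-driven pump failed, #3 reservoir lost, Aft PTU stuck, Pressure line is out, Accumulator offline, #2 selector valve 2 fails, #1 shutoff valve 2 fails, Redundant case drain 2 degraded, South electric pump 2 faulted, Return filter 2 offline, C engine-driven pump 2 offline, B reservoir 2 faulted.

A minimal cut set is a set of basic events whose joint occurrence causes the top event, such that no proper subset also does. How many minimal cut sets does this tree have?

9

System B inoperative [AND]: one cut set from each child combined → 1 × 1 × 1 = 1 cut set(s).
Standby system fails [AND]: one cut set from each child combined → 1 × 1 = 1 cut set(s).
System A fails [AND]: one cut set from each child combined → 1 × 1 = 1 cut set(s).
Left circuit down [AND]: one cut set from each child combined → 1 × 1 × 1 × 1 = 1 cut set(s).
Right circuit unavailable [OR]: union of children's cut sets → 3 cut set(s).
PTU path unavailable [OR]: union of children's cut sets → 6 cut set(s).
System B 2 unavailable [OR]: union of children's cut sets → 7 cut set(s).
Standby system 2 fails [AND]: one cut set from each child combined → 1 × 7 = 7 cut set(s).
Aircraft hydraulic pressure lost [OR]: union of children's cut sets → 9 cut set(s).
Minimal cut sets: {Electric pump malfunctions, Outboard selector valve malfunctions, Primary case drain trips, Shutoff valve faulted}; {#3 reservoir lost, Accumulator offline, Aft PTU stuck, Pressure line is out, Return filter trips, Standby engine-driven pump failed}; {#2 selector valve 2 fails, #3 reservoir lost, Aft PTU stuck, Pressure line is out, Return filter trips, Standby engine-driven pump failed}; {#1 shutoff valve 2 fails, #3 reservoir lost, Aft PTU stuck, Pressure line is out, Return filter trips, Standby engine-driven pump failed}; {#3 reservoir lost, Aft PTU stuck, Pressure line is out, Redundant case drain 2 degraded, Return filter trips, Standby engine-driven pump failed}; {#3 reservoir lost, Aft PTU stuck, Pressure line is out, Return filter trips, South electric pump 2 faulted, Standby engine-driven pump failed}; {#3 reservoir lost, Aft PTU stuck, Pressure line is out, Return filter 2 offline, Return filter trips, Standby engine-driven pump failed}; {#3 reservoir lost, Aft PTU stuck, C engine-driven pump 2 offline, Pressure line is out, Return filter trips, Standby engine-driven pump failed}; {B reservoir 2 faulted}.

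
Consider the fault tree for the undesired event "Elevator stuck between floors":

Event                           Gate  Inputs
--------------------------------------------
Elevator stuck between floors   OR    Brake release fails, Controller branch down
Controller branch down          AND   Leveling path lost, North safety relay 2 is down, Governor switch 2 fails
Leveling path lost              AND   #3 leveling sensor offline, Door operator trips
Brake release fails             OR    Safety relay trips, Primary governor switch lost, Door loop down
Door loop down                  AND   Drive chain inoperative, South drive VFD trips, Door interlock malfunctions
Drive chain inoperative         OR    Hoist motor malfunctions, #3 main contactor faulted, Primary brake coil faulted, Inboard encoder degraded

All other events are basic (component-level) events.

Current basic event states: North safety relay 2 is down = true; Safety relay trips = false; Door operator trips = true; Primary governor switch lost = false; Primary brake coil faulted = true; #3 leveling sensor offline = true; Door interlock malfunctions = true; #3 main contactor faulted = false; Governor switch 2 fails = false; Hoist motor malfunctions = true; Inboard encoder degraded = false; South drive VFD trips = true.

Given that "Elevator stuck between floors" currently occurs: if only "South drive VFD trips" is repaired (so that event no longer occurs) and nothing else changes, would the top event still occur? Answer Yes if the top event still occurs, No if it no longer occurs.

No

Counterfactual: set "South drive VFD trips" to not occurred.
Drive chain inoperative [OR]: Hoist motor malfunctions=occurs, #3 main contactor faulted=not, Primary brake coil faulted=occurs, Inboard encoder degraded=not → at least one input occurs → occurs.
Door loop down [AND]: Drive chain inoperative=occurs, South drive VFD trips=not, Door interlock malfunctions=occurs → not all inputs occur → does not occur.
Brake release fails [OR]: Safety relay trips=not, Primary governor switch lost=not, Door loop down=not → no input occurs → does not occur.
Leveling path lost [AND]: #3 leveling sensor offline=occurs, Door operator trips=occurs → all inputs occur → occurs.
Controller branch down [AND]: Leveling path lost=occurs, North safety relay 2 is down=occurs, Governor switch 2 fails=not → not all inputs occur → does not occur.
Elevator stuck between floors [OR]: Brake release fails=not, Controller branch down=not → no input occurs → does not occur.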